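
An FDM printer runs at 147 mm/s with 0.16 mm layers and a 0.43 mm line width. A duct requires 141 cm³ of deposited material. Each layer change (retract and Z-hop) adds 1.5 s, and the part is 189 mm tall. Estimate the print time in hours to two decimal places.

4.37 hours

Line area = 0.16 × 0.43 = 0.0688 mm².
Path length: 141000 mm³ / 0.0688 mm² → 2049418.6 mm.
Extrusion time: 2049418.6 / 147 → 13941.6 s.
Layer count = ceil(189 / 0.16) = 1182.
Z-hop total = 1182 × 1.5, so 1773 s.
Altogether 13941.6 + 1773 = 15714.6 s, i.e. 4.37 hours.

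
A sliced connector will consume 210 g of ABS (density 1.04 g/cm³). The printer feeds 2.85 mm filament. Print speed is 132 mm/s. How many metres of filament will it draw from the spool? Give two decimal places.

31.65 m

Extruded volume: 210/1.04 = 201.9231 cm³ (201923.1 mm³).
Filament cross-section = π × (2.85/2)² = 6.3794 mm².
Length = 201923.1 / 6.3794 = 31652.37 mm = 31.65 m.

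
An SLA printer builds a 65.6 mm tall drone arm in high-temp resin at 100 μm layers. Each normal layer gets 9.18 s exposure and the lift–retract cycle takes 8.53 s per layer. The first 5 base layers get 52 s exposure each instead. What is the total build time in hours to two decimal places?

Layer count = ceil(65.6 / 0.1) = 656.
Base layers = 5 × (52 + 8.53), so 302.65 s.
Remaining layers: 651 × (9.18 + 8.53) → 11529.21 s.
Sum: 302.65 + 11529.21 = 11831.86 s → 3.29 hours.

3.29 hours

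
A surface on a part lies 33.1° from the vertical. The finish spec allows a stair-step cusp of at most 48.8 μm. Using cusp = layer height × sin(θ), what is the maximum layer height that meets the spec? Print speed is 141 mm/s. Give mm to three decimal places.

t = h_c / sin θ = 0.0488 / 0.5461 = 0.089 mm.

0.089 mm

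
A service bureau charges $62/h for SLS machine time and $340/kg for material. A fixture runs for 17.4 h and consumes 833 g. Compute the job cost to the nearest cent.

Time charge = 62 × 17.4, so $1078.80.
Feedstock cost = 340 × 833/1000, so $283.22.
Total = 1078.80 + 283.22 = $1362.02.

$1362.02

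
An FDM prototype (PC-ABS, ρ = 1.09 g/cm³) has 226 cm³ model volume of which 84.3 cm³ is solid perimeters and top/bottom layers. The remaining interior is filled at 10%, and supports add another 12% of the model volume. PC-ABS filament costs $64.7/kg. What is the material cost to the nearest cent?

$8.86

Interior volume = 226 − 84.3, so 141.7 cm³.
Infill volume: 0.10 × 141.7 → 14.17 cm³.
Support = 0.12 × 226 = 27.12 cm³.
Total printed volume: 84.3 + 14.17 + 27.12 → 125.59 cm³.
Mass = 125.59 × 1.09 = 136.8931 g.
Cost = 136.8931 g / 1000 × $64.7/kg = $8.86.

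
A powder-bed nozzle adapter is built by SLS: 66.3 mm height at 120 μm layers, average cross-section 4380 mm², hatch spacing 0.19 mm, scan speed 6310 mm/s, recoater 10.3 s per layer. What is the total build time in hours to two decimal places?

2.14 hours

Number of layers: 66.3 / 0.12 → 553 (rounded up).
Hatch length per layer = 4380 / 0.19, so 23052.6 mm.
Laser time per layer = 23052.6 / 6310 = 3.6533 s.
Time per layer = 3.6533 + 10.3 = 13.9533 s.
Build time = 553 × 13.9533 = 7716.1749 s = 2.14 hours.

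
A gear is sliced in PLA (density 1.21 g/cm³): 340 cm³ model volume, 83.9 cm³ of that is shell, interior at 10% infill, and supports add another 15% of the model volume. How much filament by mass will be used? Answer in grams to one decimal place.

194.2 g

Volume inside the shell: 340 − 83.9 → 256.1 cm³.
Infill deposited = 0.10 × 256.1, so 25.61 cm³.
Support = 0.15 × 340 = 51 cm³.
Total extruded: 83.9 + 25.61 + 51 → 160.51 cm³.
Mass = 160.51 × 1.21 = 194.2171 g.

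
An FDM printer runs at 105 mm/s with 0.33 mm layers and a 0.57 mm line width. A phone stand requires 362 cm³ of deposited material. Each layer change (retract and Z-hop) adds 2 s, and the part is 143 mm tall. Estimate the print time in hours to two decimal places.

5.33 hours

Extrusion cross-section = 0.33 × 0.57 = 0.1881 mm².
Total extruded path = 362000/0.1881 = 1924508.2 mm.
Time extruding = 1924508.2 / 105 = 18328.6 s.
Number of layers: 143 / 0.33 → 434 (rounded up).
Z-hop total = 434 × 2 = 868 s.
Total = 18328.6 + 868 = 19196.6 s = 5.33 hours.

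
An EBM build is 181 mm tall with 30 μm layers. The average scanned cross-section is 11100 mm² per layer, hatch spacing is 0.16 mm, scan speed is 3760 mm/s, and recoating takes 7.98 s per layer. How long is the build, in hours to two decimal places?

Number of layers: 181 / 0.03 → 6034 (rounded up).
Scan path per layer = 11100 / 0.16 = 69375 mm.
Scan time per layer: 69375 / 3760 → 18.4508 s.
Per-layer time = 18.4508 + 7.98 = 26.4308 s.
Build time = 6034 × 26.4308 = 159483.4472 s = 44.30 hours.

44.30 hours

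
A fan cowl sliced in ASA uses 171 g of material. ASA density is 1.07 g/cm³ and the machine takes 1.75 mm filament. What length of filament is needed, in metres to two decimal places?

66.44 m

Extruded volume: 171/1.07 = 159.8131 cm³ (159813.1 mm³).
Filament cross-section = π × (1.75/2)² = 2.4053 mm².
L = V/A = 159813.1/2.4053 = 66442.07 mm → 66.44 m.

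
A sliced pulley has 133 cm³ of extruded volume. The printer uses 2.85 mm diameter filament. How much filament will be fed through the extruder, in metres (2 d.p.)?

Filament cross-section = π × (2.85/2)² = 6.3794 mm².
Length = 133 cm³ / 6.3794 mm² = 133000 / 6.3794 = 20848.36 mm = 20.85 m.

20.85 m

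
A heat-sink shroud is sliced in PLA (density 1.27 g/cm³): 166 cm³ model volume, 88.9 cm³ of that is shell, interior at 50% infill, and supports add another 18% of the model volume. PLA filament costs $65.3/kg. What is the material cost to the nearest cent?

$13.05

Infill region = 166 − 88.9 = 77.1 cm³.
Deposited infill = 0.50 × 77.1 = 38.55 cm³.
Support = 0.18 × 166, so 29.88 cm³.
Total printed volume = 88.9 + 38.55 + 29.88 = 157.33 cm³.
Mass = 157.33 × 1.27 = 199.8091 g.
At $65.3/kg: 199.8091/1000 × 65.3 = $13.05.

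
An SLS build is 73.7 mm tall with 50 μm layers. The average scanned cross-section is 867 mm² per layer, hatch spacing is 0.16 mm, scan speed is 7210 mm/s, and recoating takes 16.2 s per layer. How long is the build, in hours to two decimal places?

6.94 hours

Layer count = ceil(73.7 / 0.05) = 1474.
Scan path per layer = 867 / 0.16, so 5418.8 mm.
Laser time per layer: 5418.8 / 7210 → 0.7516 s.
Per-layer time = 0.7516 + 16.2, so 16.9516 s.
Build time = 1474 × 16.9516 = 24986.6584 s = 6.94 hours.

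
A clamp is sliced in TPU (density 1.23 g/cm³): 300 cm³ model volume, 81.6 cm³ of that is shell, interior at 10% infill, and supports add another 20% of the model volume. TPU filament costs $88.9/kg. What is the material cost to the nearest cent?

$17.87

Interior volume = 300 − 81.6, so 218.4 cm³.
Deposited infill: 0.10 × 218.4 → 21.84 cm³.
Support = 0.20 × 300 = 60 cm³.
Deposited volume = 81.6 + 21.84 + 60, so 163.44 cm³.
Mass: 163.44 × 1.23 → 201.0312 g.
Cost = 201.0312 g / 1000 × $88.9/kg = $17.87.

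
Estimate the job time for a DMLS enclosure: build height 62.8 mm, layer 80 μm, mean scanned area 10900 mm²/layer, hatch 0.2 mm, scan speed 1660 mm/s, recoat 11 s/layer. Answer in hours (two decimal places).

Number of layers: 62.8 / 0.08 → 785 (rounded up).
Scan path per layer = 10900 / 0.2, so 54500 mm.
Scan time per layer = 54500 / 1660 = 32.8313 s.
Per-layer time = 32.8313 + 11 = 43.8313 s.
Total: 785 × 43.8313 s = 34407.5705 s → 9.56 hours.

9.56 hours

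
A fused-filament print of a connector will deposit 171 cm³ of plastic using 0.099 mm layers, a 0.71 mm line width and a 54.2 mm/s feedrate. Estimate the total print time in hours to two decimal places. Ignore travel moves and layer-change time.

Line area = 0.099 × 0.71 = 0.07029 mm².
Total extruded path = 171000/0.07029 = 2432778.5 mm.
Print-move time: 2432778.5 / 54.2 → 44885.2 s.
That's 44885.2 s → 12.47 hours.

12.47 hours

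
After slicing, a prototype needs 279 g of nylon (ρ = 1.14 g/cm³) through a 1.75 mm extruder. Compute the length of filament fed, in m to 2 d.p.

Volume = 279 g / 1.14 g·cm⁻³ = 244.7368 cm³ = 244736.8 mm³.
Filament cross-section = π × (1.75/2)² = 2.4053 mm².
L = V/A = 244736.8/2.4053 = 101748.97 mm → 101.75 m.

101.75 m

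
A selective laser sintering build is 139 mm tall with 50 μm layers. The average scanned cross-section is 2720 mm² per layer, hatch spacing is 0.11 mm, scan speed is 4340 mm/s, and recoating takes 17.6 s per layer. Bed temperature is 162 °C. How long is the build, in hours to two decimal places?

17.99 hours

Number of layers: 139 / 0.05 → 2780 (rounded up).
Hatch length per layer = 2720 / 0.11 = 24727.3 mm.
Laser time per layer = 24727.3 / 4340, so 5.6975 s.
Layer cycle: 5.6975 + 17.6 → 23.2975 s.
2780 layers × 23.2975 s/layer = 64767.05 s, i.e. 17.99 hours.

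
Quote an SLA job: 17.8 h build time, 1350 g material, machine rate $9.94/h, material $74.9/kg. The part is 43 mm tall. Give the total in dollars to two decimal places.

Machine-time cost = 9.94 × 17.8, so $176.932.
Material charge = 74.9 × 1350/1000, so $101.115.
Job cost: 176.932 + 101.115 = 278.047 ≈ $278.05.

$278.05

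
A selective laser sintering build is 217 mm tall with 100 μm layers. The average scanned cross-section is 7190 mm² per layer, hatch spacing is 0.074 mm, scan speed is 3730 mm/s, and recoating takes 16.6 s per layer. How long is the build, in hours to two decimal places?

Number of layers: 217 / 0.1 → 2170 (rounded up).
Hatch length per layer: 7190 / 0.074 → 97162.2 mm.
Scan time per layer = 97162.2 / 3730 = 26.0488 s.
Time per layer: 26.0488 + 16.6 → 42.6488 s.
Total: 2170 × 42.6488 s = 92547.896 s → 25.71 hours.

25.71 hours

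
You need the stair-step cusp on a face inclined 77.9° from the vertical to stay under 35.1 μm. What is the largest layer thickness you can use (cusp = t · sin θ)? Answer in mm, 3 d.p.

Layer height = cusp / sin(77.9°) = 0.0351 / 0.9778 = 0.036 mm.

0.036 mm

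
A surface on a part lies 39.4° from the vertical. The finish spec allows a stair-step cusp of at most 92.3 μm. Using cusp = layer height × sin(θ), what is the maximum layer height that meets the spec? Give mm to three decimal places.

t = h_c / sin θ = 0.0923 / 0.6347 = 0.145 mm.

0.145 mm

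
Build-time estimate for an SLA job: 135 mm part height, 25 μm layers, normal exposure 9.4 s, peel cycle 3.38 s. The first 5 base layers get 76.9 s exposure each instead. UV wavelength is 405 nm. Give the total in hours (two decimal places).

19.26 hours

Layer count = ceil(135 / 0.025) = 5400.
Bottom layers = 5 × (76.9 + 3.38), so 401.4 s.
Remaining layers = 5395 × (9.4 + 3.38), so 68948.1 s.
Total = 401.4 + 68948.1 = 69349.5 s = 19.26 hours.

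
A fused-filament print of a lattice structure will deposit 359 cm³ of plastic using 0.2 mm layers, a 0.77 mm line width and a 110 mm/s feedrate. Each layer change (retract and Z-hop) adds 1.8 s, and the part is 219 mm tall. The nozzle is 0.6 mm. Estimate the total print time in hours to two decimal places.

6.43 hours

Bead cross-section = 0.2 × 0.77 = 0.154 mm².
Total extruded path = 359000/0.154 = 2331168.8 mm.
Extrusion time: 2331168.8 / 110 → 21192.4 s.
Layer count = ceil(219 / 0.2) = 1095.
Layer-change overhead = 1095 × 1.8 = 1971 s.
Total = 21192.4 + 1971 = 23163.4 s = 6.43 hours.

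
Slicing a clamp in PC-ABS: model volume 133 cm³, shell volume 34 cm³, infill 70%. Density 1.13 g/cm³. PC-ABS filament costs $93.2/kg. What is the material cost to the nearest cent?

$10.88

Infill region = 133 − 34 = 99 cm³.
Infill volume = 0.70 × 99, so 69.3 cm³.
Deposited volume: 34 + 69.3 → 103.3 cm³.
Mass = 103.3 × 1.13, so 116.729 g.
At $93.2/kg: 116.729/1000 × 93.2 = $10.88.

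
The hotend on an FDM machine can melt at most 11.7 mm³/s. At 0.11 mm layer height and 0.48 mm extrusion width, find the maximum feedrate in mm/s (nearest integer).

A = 0.11 × 0.48, so 0.0528 mm².
Max speed = 11.7 / 0.0528 = 221.59 ≈ 222 mm/s.

222 mm/s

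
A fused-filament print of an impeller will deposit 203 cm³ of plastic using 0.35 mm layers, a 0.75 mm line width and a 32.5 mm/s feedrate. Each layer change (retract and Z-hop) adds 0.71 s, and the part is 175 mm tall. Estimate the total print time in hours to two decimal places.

6.71 hours

Extrusion cross-section = 0.35 × 0.75 = 0.2625 mm².
Total extruded path = 203000/0.2625 = 773333.3 mm.
Extrusion time = 773333.3 / 32.5, so 23794.9 s.
Number of layers: 175 / 0.35 → 500 (rounded up).
Layer-change overhead = 500 × 0.71, so 355 s.
Total = 23794.9 + 355 = 24149.9 s = 6.71 hours.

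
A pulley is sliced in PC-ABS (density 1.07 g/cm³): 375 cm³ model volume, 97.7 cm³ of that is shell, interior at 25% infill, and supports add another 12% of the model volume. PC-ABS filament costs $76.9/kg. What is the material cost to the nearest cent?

Volume inside the shell: 375 − 97.7 → 277.3 cm³.
Infill volume = 0.25 × 277.3 = 69.325 cm³.
Support = 0.12 × 375 = 45 cm³.
Deposited volume = 97.7 + 69.325 + 45 = 212.025 cm³.
Mass = 212.025 × 1.07, so 226.86675 g.
Cost = 226.86675 g / 1000 × $76.9/kg = $17.45.

$17.45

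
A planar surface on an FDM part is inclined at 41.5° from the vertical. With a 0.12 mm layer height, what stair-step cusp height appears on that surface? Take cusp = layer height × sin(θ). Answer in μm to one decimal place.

Cusp = layer height × sin(41.5°) = 0.12 × 0.6626 = 0.079512 mm = 79.5 μm.

79.5 μm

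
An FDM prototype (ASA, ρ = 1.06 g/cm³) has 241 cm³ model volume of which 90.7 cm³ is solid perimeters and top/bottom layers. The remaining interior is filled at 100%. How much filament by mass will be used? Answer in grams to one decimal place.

Interior volume = 241 − 90.7 = 150.3 cm³.
Infill volume = 1.00 × 150.3 = 150.3 cm³.
Deposited volume: 90.7 + 150.3 → 241 cm³.
Mass: 241 × 1.06 → 255.46 g.

255.5 g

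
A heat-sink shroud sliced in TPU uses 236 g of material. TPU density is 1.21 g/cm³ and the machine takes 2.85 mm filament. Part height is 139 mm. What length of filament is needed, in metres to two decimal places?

30.57 m

Volume = 236 g / 1.21 g·cm⁻³ = 195.0413 cm³ = 195041.3 mm³.
A = π r² = π × 1.425² = 6.3794 mm².
Length = 195041.3 / 6.3794 = 30573.61 mm = 30.57 m.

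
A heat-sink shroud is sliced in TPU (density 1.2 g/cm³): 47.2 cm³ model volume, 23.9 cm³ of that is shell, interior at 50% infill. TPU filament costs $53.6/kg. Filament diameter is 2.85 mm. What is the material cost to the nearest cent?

Infill region = 47.2 − 23.9 = 23.3 cm³.
Infill volume: 0.50 × 23.3 → 11.65 cm³.
Total printed volume = 23.9 + 11.65, so 35.55 cm³.
Mass = 35.55 × 1.2, so 42.66 g.
At $53.6/kg: 42.66/1000 × 53.6 = $2.29.

$2.29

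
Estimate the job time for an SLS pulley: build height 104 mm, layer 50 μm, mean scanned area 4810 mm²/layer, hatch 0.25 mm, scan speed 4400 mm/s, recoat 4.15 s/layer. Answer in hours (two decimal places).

4.92 hours

Number of layers: 104 / 0.05 → 2080 (rounded up).
Hatch length per layer: 4810 / 0.25 → 19240 mm.
Scan time per layer = 19240 / 4400 = 4.3727 s.
Per-layer time: 4.3727 + 4.15 → 8.5227 s.
2080 layers × 8.5227 s/layer = 17727.216 s, i.e. 4.92 hours.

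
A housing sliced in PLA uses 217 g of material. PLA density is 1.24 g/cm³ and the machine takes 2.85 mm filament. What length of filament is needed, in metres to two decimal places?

Extruded volume: 217/1.24 = 175 cm³ (175000 mm³).
A = π r² = π × 1.425² = 6.3794 mm².
L = V/A = 175000/6.3794 = 27432.05 mm → 27.43 m.

27.43 m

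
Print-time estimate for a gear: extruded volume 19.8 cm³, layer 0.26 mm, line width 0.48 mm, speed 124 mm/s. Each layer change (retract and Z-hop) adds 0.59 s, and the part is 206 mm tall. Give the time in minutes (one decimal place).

Extrusion cross-section = 0.26 × 0.48 = 0.1248 mm².
Path length: 19800 mm³ / 0.1248 mm² → 158653.8 mm.
Print-move time = 158653.8 / 124, so 1279.5 s.
Number of layers: 206 / 0.26 → 793 (rounded up).
Z-hop total = 793 × 0.59, so 467.87 s.
Total = 1279.5 + 467.87 = 1747.37 s = 29.1 minutes.

29.1 minutes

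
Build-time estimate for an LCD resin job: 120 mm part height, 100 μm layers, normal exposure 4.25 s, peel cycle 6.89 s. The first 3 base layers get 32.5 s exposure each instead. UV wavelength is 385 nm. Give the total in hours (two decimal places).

3.74 hours

Layers = ⌈120/0.1⌉ = 1200.
Base layers: 3 × (32.5 + 6.89) → 118.17 s.
Remaining layers: 1197 × (4.25 + 6.89) → 13334.58 s.
Sum: 118.17 + 13334.58 = 13452.75 s → 3.74 hours.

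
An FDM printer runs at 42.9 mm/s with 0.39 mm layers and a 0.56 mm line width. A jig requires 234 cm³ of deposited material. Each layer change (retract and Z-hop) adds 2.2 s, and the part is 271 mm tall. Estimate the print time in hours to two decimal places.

7.36 hours

Line area = 0.39 × 0.56 = 0.2184 mm².
Total extruded path = 234000/0.2184 = 1071428.6 mm.
Extrusion time: 1071428.6 / 42.9 → 24975 s.
Number of layers: 271 / 0.39 → 695 (rounded up).
Non-print overhead: 695 × 2.2 → 1529 s.
Total = 24975 + 1529 = 26504 s = 7.36 hours.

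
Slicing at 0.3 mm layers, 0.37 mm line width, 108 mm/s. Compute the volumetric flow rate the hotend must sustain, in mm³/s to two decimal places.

Extrusion cross-section: 0.3 × 0.37 → 0.111 mm².
Volumetric flow = 108 × 0.111 = 11.99 mm³/s.

11.99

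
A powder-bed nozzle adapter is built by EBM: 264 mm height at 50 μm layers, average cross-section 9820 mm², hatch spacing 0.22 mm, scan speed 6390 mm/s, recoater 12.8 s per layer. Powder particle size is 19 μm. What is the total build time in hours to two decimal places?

29.02 hours

Number of layers: 264 / 0.05 → 5280 (rounded up).
Scan path per layer: 9820 / 0.22 → 44636.4 mm.
Scan time per layer: 44636.4 / 6390 → 6.9854 s.
Per-layer time = 6.9854 + 12.8 = 19.7854 s.
5280 layers × 19.7854 s/layer = 104466.912 s, i.e. 29.02 hours.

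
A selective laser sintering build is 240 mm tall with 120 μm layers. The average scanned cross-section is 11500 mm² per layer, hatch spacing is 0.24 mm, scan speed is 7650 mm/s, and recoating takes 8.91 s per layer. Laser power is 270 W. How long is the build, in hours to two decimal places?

8.43 hours

Layer count = ceil(240 / 0.12) = 2000.
Hatch length per layer = 11500 / 0.24, so 47916.7 mm.
Laser time per layer = 47916.7 / 7650, so 6.2636 s.
Per-layer time = 6.2636 + 8.91, so 15.1736 s.
Total: 2000 × 15.1736 s = 30347.2 s → 8.43 hours.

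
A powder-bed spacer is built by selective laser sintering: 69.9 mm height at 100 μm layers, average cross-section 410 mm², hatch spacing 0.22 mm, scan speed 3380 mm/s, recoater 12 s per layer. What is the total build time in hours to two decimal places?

2.44 hours

Layers = ⌈69.9/0.1⌉ = 699.
Scan path per layer = 410 / 0.22, so 1863.6 mm.
Scan time per layer: 1863.6 / 3380 → 0.5514 s.
Per-layer time: 0.5514 + 12 → 12.5514 s.
699 layers × 12.5514 s/layer = 8773.4286 s, i.e. 2.44 hours.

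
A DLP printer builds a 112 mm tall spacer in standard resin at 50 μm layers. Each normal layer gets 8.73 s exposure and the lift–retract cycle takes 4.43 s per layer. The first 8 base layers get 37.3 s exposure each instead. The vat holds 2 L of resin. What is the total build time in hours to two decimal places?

8.25 hours

Layer count = ceil(112 / 0.05) = 2240.
Burn-in layers = 8 × (37.3 + 4.43), so 333.84 s.
Regular layers = 2232 × (8.73 + 4.43), so 29373.12 s.
Sum: 333.84 + 29373.12 = 29706.96 s → 8.25 hours.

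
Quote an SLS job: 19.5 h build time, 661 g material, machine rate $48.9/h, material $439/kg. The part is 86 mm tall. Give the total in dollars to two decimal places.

$1243.73

Time charge = 48.9 × 19.5 = $953.55.
Material cost = 439 × 661/1000 = $290.179.
Job cost: 953.55 + 290.179 = 1243.729 ≈ $1243.73.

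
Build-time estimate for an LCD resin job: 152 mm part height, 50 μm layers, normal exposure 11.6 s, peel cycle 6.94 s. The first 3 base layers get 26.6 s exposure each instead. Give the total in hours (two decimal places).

Number of layers: 152 / 0.05 → 3040 (rounded up).
Burn-in layers = 3 × (26.6 + 6.94), so 100.62 s.
Remaining layers = 3037 × (11.6 + 6.94) = 56305.98 s.
Sum: 100.62 + 56305.98 = 56406.6 s → 15.67 hours.

15.67 hours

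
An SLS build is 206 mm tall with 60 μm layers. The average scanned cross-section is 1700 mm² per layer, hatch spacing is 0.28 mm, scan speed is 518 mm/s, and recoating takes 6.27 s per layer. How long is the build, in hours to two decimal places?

Layers = ⌈206/0.06⌉ = 3434.
Scan path per layer = 1700 / 0.28 = 6071.4 mm.
Laser time per layer: 6071.4 / 518 → 11.7208 s.
Per-layer time = 11.7208 + 6.27, so 17.9908 s.
3434 layers × 17.9908 s/layer = 61780.4072 s, i.e. 17.16 hours.

17.16 hours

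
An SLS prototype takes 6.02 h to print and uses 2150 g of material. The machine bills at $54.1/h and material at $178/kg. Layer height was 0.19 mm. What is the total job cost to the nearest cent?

$708.38

Time charge = 54.1 × 6.02, so $325.682.
Material charge: 178 × 2150/1000 → $382.70.
Job cost: 325.682 + 382.70 = 708.382 ≈ $708.38.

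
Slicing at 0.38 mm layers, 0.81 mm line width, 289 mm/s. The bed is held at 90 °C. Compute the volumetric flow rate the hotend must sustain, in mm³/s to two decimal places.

Bead cross-section: 0.38 × 0.81 → 0.3078 mm².
Q = v·A = 289 × 0.3078 = 88.95 mm³/s.

88.95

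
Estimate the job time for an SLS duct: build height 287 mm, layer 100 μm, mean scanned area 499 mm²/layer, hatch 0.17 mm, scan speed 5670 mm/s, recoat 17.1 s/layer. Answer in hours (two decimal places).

Layer count = ceil(287 / 0.1) = 2870.
Scan path per layer = 499 / 0.17 = 2935.3 mm.
Per-layer scan time: 2935.3 / 5670 → 0.5177 s.
Layer cycle = 0.5177 + 17.1, so 17.6177 s.
2870 layers × 17.6177 s/layer = 50562.799 s, i.e. 14.05 hours.

14.05 hours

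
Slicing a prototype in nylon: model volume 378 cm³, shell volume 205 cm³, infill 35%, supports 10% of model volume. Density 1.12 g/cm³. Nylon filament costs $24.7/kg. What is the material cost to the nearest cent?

$8.39

Interior volume = 378 − 205 = 173 cm³.
Infill volume = 0.35 × 173 = 60.55 cm³.
Support = 0.10 × 378 = 37.8 cm³.
Total extruded: 205 + 60.55 + 37.8 → 303.35 cm³.
Mass = 303.35 × 1.12, so 339.752 g.
Cost = 339.752 g / 1000 × $24.7/kg = $8.39.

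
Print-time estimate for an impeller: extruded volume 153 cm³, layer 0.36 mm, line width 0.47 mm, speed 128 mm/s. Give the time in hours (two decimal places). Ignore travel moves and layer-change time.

Bead cross-section: 0.36 × 0.47 → 0.1692 mm².
Path length: 153000 mm³ / 0.1692 mm² → 904255.3 mm.
Extrusion time = 904255.3 / 128, so 7064.5 s.
In the requested units: 7064.5 s = 1.96 hours.

1.96 hours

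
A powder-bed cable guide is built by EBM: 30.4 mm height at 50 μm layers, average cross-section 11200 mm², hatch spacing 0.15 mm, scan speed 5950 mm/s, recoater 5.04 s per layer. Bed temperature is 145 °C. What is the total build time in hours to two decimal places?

Layers = ⌈30.4/0.05⌉ = 608.
Per-layer scan distance = 11200 / 0.15, so 74666.7 mm.
Scan time per layer: 74666.7 / 5950 → 12.549 s.
Per-layer time = 12.549 + 5.04 = 17.589 s.
Total: 608 × 17.589 s = 10694.112 s → 2.97 hours.

2.97 hours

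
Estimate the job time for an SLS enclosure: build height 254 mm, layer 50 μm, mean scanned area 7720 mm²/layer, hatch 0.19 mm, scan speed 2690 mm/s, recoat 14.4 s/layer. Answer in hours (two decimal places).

41.63 hours

Layers = ⌈254/0.05⌉ = 5080.
Scan path per layer = 7720 / 0.19 = 40631.6 mm.
Per-layer scan time = 40631.6 / 2690, so 15.1047 s.
Per-layer time = 15.1047 + 14.4, so 29.5047 s.
Total: 5080 × 29.5047 s = 149883.876 s → 41.63 hours.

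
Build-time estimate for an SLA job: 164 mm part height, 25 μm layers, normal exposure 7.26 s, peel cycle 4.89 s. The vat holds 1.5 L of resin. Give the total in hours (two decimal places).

22.14 hours

Layer count = ceil(164 / 0.025) = 6560.
Each layer takes: 7.26 + 4.89 → 12.15 s.
Total = 6560 × 12.15 = 79704 s = 22.14 hours.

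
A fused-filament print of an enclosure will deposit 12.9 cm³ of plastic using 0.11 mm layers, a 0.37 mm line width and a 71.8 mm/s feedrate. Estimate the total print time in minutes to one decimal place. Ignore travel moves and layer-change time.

73.6 minutes

Extrusion cross-section = 0.11 × 0.37, so 0.0407 mm².
Path length: 12900 mm³ / 0.0407 mm² → 316953.3 mm.
Extrusion time = 316953.3 / 71.8 = 4414.4 s.
In the requested units: 4414.4 s = 73.6 minutes.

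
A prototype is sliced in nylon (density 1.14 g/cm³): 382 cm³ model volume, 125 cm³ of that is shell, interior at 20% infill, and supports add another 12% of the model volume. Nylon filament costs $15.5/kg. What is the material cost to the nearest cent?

$3.93

Interior volume: 382 − 125 → 257 cm³.
Infill volume = 0.20 × 257 = 51.4 cm³.
Support = 0.12 × 382 = 45.84 cm³.
Deposited volume = 125 + 51.4 + 45.84, so 222.24 cm³.
Mass = 222.24 × 1.14, so 253.3536 g.
At $15.5/kg: 253.3536/1000 × 15.5 = $3.93.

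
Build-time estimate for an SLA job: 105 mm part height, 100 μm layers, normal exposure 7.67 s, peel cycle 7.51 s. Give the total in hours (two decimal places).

Layer count = ceil(105 / 0.1) = 1050.
Each layer takes: 7.67 + 7.51 → 15.18 s.
Build time: 1050 × 15.18 s = 15939 s, i.e. 4.43 hours.

4.43 hours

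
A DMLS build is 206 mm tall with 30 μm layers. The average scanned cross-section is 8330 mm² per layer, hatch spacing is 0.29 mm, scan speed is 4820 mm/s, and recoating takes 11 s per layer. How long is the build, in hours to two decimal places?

32.35 hours

Layers = ⌈206/0.03⌉ = 6867.
Scan path per layer = 8330 / 0.29, so 28724.1 mm.
Laser time per layer = 28724.1 / 4820, so 5.9594 s.
Time per layer: 5.9594 + 11 → 16.9594 s.
Build time = 6867 × 16.9594 = 116460.1998 s = 32.35 hours.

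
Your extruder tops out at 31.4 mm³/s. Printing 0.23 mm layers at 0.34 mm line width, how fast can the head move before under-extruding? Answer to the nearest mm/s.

A = 0.23 × 0.34 = 0.0782 mm².
Max speed = 31.4 / 0.0782 = 401.53 ≈ 402 mm/s.

402 mm/s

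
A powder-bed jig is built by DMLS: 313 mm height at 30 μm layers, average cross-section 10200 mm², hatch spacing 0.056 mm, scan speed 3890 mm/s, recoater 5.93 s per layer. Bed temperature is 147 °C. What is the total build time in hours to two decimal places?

152.90 hours

Layer count = ceil(313 / 0.03) = 10434.
Scan path per layer: 10200 / 0.056 → 182142.9 mm.
Per-layer scan time = 182142.9 / 3890 = 46.8234 s.
Time per layer = 46.8234 + 5.93, so 52.7534 s.
Total: 10434 × 52.7534 s = 550428.9756 s → 152.90 hours.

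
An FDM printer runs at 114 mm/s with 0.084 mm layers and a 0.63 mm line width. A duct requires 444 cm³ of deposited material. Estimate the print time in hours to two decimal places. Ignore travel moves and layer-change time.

Extrusion cross-section = 0.084 × 0.63 = 0.05292 mm².
Total extruded path = 444000/0.05292 = 8390022.7 mm.
Extrusion time = 8390022.7 / 114 = 73596.7 s.
73596.7 s = 20.44 hours.

20.44 hours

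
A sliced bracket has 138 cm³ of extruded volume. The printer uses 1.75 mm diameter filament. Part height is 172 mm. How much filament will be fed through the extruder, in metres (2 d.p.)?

A = π r² = π × 0.875² = 2.4053 mm².
Length = 138 cm³ / 2.4053 mm² = 138000 / 2.4053 = 57373.3 mm = 57.37 m.

57.37 m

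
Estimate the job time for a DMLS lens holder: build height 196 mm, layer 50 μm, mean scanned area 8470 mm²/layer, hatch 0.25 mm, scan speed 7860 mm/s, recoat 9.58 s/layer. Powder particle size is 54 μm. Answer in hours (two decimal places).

Layer count = ceil(196 / 0.05) = 3920.
Per-layer scan distance = 8470 / 0.25 = 33880 mm.
Scan time per layer: 33880 / 7860 → 4.3104 s.
Per-layer time: 4.3104 + 9.58 → 13.8904 s.
Total: 3920 × 13.8904 s = 54450.368 s → 15.13 hours.

15.13 hours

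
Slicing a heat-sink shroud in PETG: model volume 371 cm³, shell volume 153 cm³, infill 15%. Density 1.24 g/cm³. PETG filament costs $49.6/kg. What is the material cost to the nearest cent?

$11.42

Interior volume: 371 − 153 → 218 cm³.
Infill volume: 0.15 × 218 → 32.7 cm³.
Deposited volume = 153 + 32.7, so 185.7 cm³.
Mass = 185.7 × 1.24, so 230.268 g.
At $49.6/kg: 230.268/1000 × 49.6 = $11.42.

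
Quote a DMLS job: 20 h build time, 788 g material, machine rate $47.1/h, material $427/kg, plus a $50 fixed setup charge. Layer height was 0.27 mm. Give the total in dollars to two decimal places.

$1328.48

Time charge = 47.1 × 20, so $942.00.
Feedstock cost = 427 × 788/1000 = $336.476.
Total = 942.00 + 336.476 + 50 = 1328.476 ≈ $1328.48.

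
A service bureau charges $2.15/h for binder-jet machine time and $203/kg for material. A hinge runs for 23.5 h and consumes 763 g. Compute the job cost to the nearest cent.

$205.41

Machine-time cost = 2.15 × 23.5 = $50.525.
Material cost: 203 × 763/1000 → $154.889.
Total = 50.525 + 154.889 = 205.414 ≈ $205.41.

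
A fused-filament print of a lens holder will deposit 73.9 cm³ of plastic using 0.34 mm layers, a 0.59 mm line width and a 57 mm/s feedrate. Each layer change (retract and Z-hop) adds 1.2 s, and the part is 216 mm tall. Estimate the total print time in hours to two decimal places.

Bead cross-section = 0.34 × 0.59, so 0.2006 mm².
Total extruded path = 73900/0.2006 = 368394.8 mm.
Time extruding = 368394.8 / 57 = 6463.1 s.
Number of layers: 216 / 0.34 → 636 (rounded up).
Z-hop total = 636 × 1.2, so 763.2 s.
Total = 6463.1 + 763.2 = 7226.3 s = 2.01 hours.

2.01 hours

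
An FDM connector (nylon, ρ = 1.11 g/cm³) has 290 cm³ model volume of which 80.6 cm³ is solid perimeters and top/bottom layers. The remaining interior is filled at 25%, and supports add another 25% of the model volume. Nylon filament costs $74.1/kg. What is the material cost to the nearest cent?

Infill region = 290 − 80.6 = 209.4 cm³.
Infill deposited: 0.25 × 209.4 → 52.35 cm³.
Support: 0.25 × 290 → 72.5 cm³.
Total printed volume: 80.6 + 52.35 + 72.5 → 205.45 cm³.
Mass: 205.45 × 1.11 → 228.0495 g.
At $74.1/kg: 228.0495/1000 × 74.1 = $16.90.

$16.90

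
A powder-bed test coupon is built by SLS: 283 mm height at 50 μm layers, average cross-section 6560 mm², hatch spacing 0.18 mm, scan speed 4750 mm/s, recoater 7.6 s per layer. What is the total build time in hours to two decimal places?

Layers = ⌈283/0.05⌉ = 5660.
Hatch length per layer = 6560 / 0.18 = 36444.4 mm.
Laser time per layer = 36444.4 / 4750, so 7.6725 s.
Per-layer time = 7.6725 + 7.6, so 15.2725 s.
Total: 5660 × 15.2725 s = 86442.35 s → 24.01 hours.

24.01 hours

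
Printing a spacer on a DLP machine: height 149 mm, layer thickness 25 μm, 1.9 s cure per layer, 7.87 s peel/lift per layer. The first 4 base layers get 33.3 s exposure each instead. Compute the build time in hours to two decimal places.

16.21 hours

Layer count = ceil(149 / 0.025) = 5960.
Bottom layers = 4 × (33.3 + 7.87) = 164.68 s.
Normal layers: 5956 × (1.9 + 7.87) → 58190.12 s.
Total = 164.68 + 58190.12 = 58354.8 s = 16.21 hours.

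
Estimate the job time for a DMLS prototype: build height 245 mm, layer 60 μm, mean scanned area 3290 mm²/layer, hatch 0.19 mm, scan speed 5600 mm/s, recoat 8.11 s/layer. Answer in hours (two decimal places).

12.71 hours

Layers = ⌈245/0.06⌉ = 4084.
Scan path per layer = 3290 / 0.19 = 17315.8 mm.
Scan time per layer = 17315.8 / 5600 = 3.0921 s.
Layer cycle = 3.0921 + 8.11, so 11.2021 s.
Total: 4084 × 11.2021 s = 45749.3764 s → 12.71 hours.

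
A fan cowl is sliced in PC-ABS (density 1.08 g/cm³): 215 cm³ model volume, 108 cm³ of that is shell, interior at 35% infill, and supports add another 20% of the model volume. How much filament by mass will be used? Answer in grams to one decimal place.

Volume inside the shell: 215 − 108 → 107 cm³.
Infill deposited: 0.35 × 107 → 37.45 cm³.
Support: 0.20 × 215 → 43 cm³.
Total extruded = 108 + 37.45 + 43 = 188.45 cm³.
Mass = 188.45 × 1.08, so 203.526 g.

203.5 g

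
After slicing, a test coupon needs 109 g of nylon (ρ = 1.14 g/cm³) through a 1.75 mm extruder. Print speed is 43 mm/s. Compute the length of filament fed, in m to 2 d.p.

39.75 m

Extruded volume: 109/1.14 = 95.614 cm³ (95614 mm³).
A = π r² = π × 0.875² = 2.4053 mm².
L = V/A = 95614/2.4053 = 39751.38 mm → 39.75 m.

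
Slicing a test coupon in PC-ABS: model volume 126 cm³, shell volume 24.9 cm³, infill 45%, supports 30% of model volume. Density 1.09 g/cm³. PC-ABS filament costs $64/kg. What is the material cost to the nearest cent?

$7.55

Volume inside the shell = 126 − 24.9, so 101.1 cm³.
Infill deposited: 0.45 × 101.1 → 45.495 cm³.
Support = 0.30 × 126, so 37.8 cm³.
Total printed volume: 24.9 + 45.495 + 37.8 → 108.195 cm³.
Mass: 108.195 × 1.09 → 117.93255 g.
Cost = 117.93255 g / 1000 × $64/kg = $7.55.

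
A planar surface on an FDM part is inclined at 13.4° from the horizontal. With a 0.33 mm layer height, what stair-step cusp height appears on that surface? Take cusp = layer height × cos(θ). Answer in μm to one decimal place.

cos(13.4°) = 0.9728, so cusp = 0.33 × 0.9728 = 0.321024 mm → 321.0 μm.

321.0 μm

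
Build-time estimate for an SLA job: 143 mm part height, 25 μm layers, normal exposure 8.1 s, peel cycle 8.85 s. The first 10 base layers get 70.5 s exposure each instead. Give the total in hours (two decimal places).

27.11 hours

Layer count = ceil(143 / 0.025) = 5720.
Bottom layers = 10 × (70.5 + 8.85) = 793.5 s.
Remaining layers = 5710 × (8.1 + 8.85) = 96784.5 s.
Sum: 793.5 + 96784.5 = 97578 s → 27.11 hours.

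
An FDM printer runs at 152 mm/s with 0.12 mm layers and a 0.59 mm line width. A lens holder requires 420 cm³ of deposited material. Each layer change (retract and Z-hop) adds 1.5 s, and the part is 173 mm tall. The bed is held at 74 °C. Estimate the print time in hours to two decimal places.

Line area = 0.12 × 0.59, so 0.0708 mm².
Path length: 420000 mm³ / 0.0708 mm² → 5932203.4 mm.
Print-move time = 5932203.4 / 152, so 39027.7 s.
Number of layers: 173 / 0.12 → 1442 (rounded up).
Non-print overhead: 1442 × 1.5 → 2163 s.
Total = 39027.7 + 2163 = 41190.7 s = 11.44 hours.

11.44 hours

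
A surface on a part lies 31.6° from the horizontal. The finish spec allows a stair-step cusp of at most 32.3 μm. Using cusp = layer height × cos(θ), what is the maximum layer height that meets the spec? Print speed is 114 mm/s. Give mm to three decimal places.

cos(31.6°) = 0.8517; t_max = 0.0323/0.8517 = 0.038 mm.

0.038 mm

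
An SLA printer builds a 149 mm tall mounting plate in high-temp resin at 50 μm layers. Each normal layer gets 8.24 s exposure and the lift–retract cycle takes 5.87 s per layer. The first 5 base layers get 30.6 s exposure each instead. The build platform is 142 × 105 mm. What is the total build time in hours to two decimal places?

Layers = ⌈149/0.05⌉ = 2980.
Bottom layers = 5 × (30.6 + 5.87), so 182.35 s.
Regular layers = 2975 × (8.24 + 5.87) = 41977.25 s.
Sum: 182.35 + 41977.25 = 42159.6 s → 11.71 hours.

11.71 hours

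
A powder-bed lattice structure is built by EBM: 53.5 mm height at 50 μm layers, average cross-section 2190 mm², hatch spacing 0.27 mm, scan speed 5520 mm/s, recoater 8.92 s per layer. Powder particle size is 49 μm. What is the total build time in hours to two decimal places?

Layer count = ceil(53.5 / 0.05) = 1070.
Scan path per layer: 2190 / 0.27 → 8111.1 mm.
Scan time per layer = 8111.1 / 5520, so 1.4694 s.
Layer cycle: 1.4694 + 8.92 → 10.3894 s.
1070 layers × 10.3894 s/layer = 11116.658 s, i.e. 3.09 hours.

3.09 hours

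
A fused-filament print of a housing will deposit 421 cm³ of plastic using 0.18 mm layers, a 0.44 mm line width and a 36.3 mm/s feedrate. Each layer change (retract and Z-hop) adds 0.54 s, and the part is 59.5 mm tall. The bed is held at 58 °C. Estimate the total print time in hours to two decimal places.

Line area: 0.18 × 0.44 → 0.0792 mm².
Toolpath length = 421 cm³ / 0.0792 mm² = 421000 / 0.0792 = 5315656.6 mm.
Print-move time = 5315656.6 / 36.3, so 146436.8 s.
Number of layers: 59.5 / 0.18 → 331 (rounded up).
Layer-change overhead = 331 × 0.54 = 178.74 s.
Total = 146436.8 + 178.74 = 146615.54 s = 40.73 hours.

40.73 hours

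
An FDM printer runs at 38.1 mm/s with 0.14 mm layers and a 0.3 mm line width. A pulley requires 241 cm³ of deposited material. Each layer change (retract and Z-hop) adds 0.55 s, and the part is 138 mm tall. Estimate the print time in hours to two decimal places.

41.99 hours

Bead cross-section = 0.14 × 0.3, so 0.042 mm².
Path length: 241000 mm³ / 0.042 mm² → 5738095.2 mm.
Time extruding = 5738095.2 / 38.1, so 150606.2 s.
Number of layers: 138 / 0.14 → 986 (rounded up).
Z-hop total = 986 × 0.55 = 542.3 s.
Altogether 150606.2 + 542.3 = 151148.5 s, i.e. 41.99 hours.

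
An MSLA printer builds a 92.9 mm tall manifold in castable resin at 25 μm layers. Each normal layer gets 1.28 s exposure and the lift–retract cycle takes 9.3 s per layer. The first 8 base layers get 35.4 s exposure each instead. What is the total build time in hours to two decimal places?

Number of layers: 92.9 / 0.025 → 3716 (rounded up).
Burn-in layers = 8 × (35.4 + 9.3), so 357.6 s.
Remaining layers = 3708 × (1.28 + 9.3), so 39230.64 s.
Sum: 357.6 + 39230.64 = 39588.24 s → 11.00 hours.

11.00 hours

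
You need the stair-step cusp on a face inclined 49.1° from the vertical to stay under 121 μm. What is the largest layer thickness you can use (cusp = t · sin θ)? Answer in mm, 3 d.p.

0.160 mm

t = h_c / sin θ = 0.121 / 0.7559 = 0.160 mm.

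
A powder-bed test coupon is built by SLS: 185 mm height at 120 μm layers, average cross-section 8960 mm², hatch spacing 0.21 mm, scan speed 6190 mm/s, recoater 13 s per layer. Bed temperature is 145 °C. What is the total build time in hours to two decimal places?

8.52 hours

Number of layers: 185 / 0.12 → 1542 (rounded up).
Hatch length per layer = 8960 / 0.21, so 42666.7 mm.
Per-layer scan time = 42666.7 / 6190 = 6.8928 s.
Time per layer = 6.8928 + 13, so 19.8928 s.
Build time = 1542 × 19.8928 = 30674.6976 s = 8.52 hours.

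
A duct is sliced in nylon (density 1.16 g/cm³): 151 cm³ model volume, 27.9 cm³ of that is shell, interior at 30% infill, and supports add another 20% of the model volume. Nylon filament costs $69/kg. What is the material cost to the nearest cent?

Volume inside the shell: 151 − 27.9 → 123.1 cm³.
Deposited infill: 0.30 × 123.1 → 36.93 cm³.
Support = 0.20 × 151, so 30.2 cm³.
Total extruded: 27.9 + 36.93 + 30.2 → 95.03 cm³.
Mass: 95.03 × 1.16 → 110.2348 g.
At $69/kg: 110.2348/1000 × 69 = $7.61.

$7.61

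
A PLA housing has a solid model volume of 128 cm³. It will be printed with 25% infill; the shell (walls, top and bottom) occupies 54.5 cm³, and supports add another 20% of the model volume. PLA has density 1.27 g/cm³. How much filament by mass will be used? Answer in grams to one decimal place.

Volume inside the shell: 128 − 54.5 → 73.5 cm³.
Infill deposited = 0.25 × 73.5 = 18.375 cm³.
Support = 0.20 × 128, so 25.6 cm³.
Total extruded = 54.5 + 18.375 + 25.6 = 98.475 cm³.
Mass = 98.475 × 1.27 = 125.06325 g.

125.1 g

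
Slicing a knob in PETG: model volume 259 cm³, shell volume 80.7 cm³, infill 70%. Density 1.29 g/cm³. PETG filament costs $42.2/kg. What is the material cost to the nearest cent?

$11.19

Infill region = 259 − 80.7, so 178.3 cm³.
Infill deposited = 0.70 × 178.3 = 124.81 cm³.
Deposited volume: 80.7 + 124.81 → 205.51 cm³.
Mass: 205.51 × 1.29 → 265.1079 g.
At $42.2/kg: 265.1079/1000 × 42.2 = $11.19.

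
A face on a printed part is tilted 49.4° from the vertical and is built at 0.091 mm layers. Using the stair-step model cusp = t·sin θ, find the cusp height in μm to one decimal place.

69.1 μm

sin(49.4°) = 0.7593, so cusp = 0.091 × 0.7593 = 0.069096 mm → 69.1 μm.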